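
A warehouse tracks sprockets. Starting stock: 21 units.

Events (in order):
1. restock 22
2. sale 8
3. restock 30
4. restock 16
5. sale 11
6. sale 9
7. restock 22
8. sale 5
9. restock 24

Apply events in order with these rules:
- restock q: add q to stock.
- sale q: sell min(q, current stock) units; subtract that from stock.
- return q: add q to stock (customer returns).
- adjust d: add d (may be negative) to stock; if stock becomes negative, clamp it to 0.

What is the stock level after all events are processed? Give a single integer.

Answer: 102

Derivation:
Processing events:
Start: stock = 21
  Event 1 (restock 22): 21 + 22 = 43
  Event 2 (sale 8): sell min(8,43)=8. stock: 43 - 8 = 35. total_sold = 8
  Event 3 (restock 30): 35 + 30 = 65
  Event 4 (restock 16): 65 + 16 = 81
  Event 5 (sale 11): sell min(11,81)=11. stock: 81 - 11 = 70. total_sold = 19
  Event 6 (sale 9): sell min(9,70)=9. stock: 70 - 9 = 61. total_sold = 28
  Event 7 (restock 22): 61 + 22 = 83
  Event 8 (sale 5): sell min(5,83)=5. stock: 83 - 5 = 78. total_sold = 33
  Event 9 (restock 24): 78 + 24 = 102
Final: stock = 102, total_sold = 33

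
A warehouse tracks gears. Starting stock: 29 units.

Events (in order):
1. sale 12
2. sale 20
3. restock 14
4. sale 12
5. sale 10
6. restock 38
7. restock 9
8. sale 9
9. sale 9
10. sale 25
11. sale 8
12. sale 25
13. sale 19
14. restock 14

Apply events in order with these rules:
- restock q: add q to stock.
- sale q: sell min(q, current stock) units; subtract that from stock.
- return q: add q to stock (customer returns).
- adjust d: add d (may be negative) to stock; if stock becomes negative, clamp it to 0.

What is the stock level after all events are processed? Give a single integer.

Answer: 14

Derivation:
Processing events:
Start: stock = 29
  Event 1 (sale 12): sell min(12,29)=12. stock: 29 - 12 = 17. total_sold = 12
  Event 2 (sale 20): sell min(20,17)=17. stock: 17 - 17 = 0. total_sold = 29
  Event 3 (restock 14): 0 + 14 = 14
  Event 4 (sale 12): sell min(12,14)=12. stock: 14 - 12 = 2. total_sold = 41
  Event 5 (sale 10): sell min(10,2)=2. stock: 2 - 2 = 0. total_sold = 43
  Event 6 (restock 38): 0 + 38 = 38
  Event 7 (restock 9): 38 + 9 = 47
  Event 8 (sale 9): sell min(9,47)=9. stock: 47 - 9 = 38. total_sold = 52
  Event 9 (sale 9): sell min(9,38)=9. stock: 38 - 9 = 29. total_sold = 61
  Event 10 (sale 25): sell min(25,29)=25. stock: 29 - 25 = 4. total_sold = 86
  Event 11 (sale 8): sell min(8,4)=4. stock: 4 - 4 = 0. total_sold = 90
  Event 12 (sale 25): sell min(25,0)=0. stock: 0 - 0 = 0. total_sold = 90
  Event 13 (sale 19): sell min(19,0)=0. stock: 0 - 0 = 0. total_sold = 90
  Event 14 (restock 14): 0 + 14 = 14
Final: stock = 14, total_sold = 90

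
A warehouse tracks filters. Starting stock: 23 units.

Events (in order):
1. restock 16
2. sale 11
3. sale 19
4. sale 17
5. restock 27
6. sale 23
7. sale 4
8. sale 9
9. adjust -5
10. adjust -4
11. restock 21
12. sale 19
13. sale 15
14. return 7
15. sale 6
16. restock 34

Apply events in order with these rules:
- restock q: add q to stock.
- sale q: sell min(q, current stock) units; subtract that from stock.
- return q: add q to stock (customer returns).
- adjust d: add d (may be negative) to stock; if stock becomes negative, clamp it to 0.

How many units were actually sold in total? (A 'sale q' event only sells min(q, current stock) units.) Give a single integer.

Processing events:
Start: stock = 23
  Event 1 (restock 16): 23 + 16 = 39
  Event 2 (sale 11): sell min(11,39)=11. stock: 39 - 11 = 28. total_sold = 11
  Event 3 (sale 19): sell min(19,28)=19. stock: 28 - 19 = 9. total_sold = 30
  Event 4 (sale 17): sell min(17,9)=9. stock: 9 - 9 = 0. total_sold = 39
  Event 5 (restock 27): 0 + 27 = 27
  Event 6 (sale 23): sell min(23,27)=23. stock: 27 - 23 = 4. total_sold = 62
  Event 7 (sale 4): sell min(4,4)=4. stock: 4 - 4 = 0. total_sold = 66
  Event 8 (sale 9): sell min(9,0)=0. stock: 0 - 0 = 0. total_sold = 66
  Event 9 (adjust -5): 0 + -5 = 0 (clamped to 0)
  Event 10 (adjust -4): 0 + -4 = 0 (clamped to 0)
  Event 11 (restock 21): 0 + 21 = 21
  Event 12 (sale 19): sell min(19,21)=19. stock: 21 - 19 = 2. total_sold = 85
  Event 13 (sale 15): sell min(15,2)=2. stock: 2 - 2 = 0. total_sold = 87
  Event 14 (return 7): 0 + 7 = 7
  Event 15 (sale 6): sell min(6,7)=6. stock: 7 - 6 = 1. total_sold = 93
  Event 16 (restock 34): 1 + 34 = 35
Final: stock = 35, total_sold = 93

Answer: 93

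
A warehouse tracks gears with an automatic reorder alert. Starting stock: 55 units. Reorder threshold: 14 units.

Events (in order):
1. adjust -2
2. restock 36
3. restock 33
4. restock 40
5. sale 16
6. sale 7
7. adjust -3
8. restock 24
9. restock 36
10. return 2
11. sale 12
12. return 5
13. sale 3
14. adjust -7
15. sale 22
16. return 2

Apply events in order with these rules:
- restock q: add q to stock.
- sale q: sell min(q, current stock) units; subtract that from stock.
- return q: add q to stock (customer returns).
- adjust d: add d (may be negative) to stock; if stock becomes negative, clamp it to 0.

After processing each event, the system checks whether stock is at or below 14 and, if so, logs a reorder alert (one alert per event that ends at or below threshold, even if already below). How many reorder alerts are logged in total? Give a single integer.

Processing events:
Start: stock = 55
  Event 1 (adjust -2): 55 + -2 = 53
  Event 2 (restock 36): 53 + 36 = 89
  Event 3 (restock 33): 89 + 33 = 122
  Event 4 (restock 40): 122 + 40 = 162
  Event 5 (sale 16): sell min(16,162)=16. stock: 162 - 16 = 146. total_sold = 16
  Event 6 (sale 7): sell min(7,146)=7. stock: 146 - 7 = 139. total_sold = 23
  Event 7 (adjust -3): 139 + -3 = 136
  Event 8 (restock 24): 136 + 24 = 160
  Event 9 (restock 36): 160 + 36 = 196
  Event 10 (return 2): 196 + 2 = 198
  Event 11 (sale 12): sell min(12,198)=12. stock: 198 - 12 = 186. total_sold = 35
  Event 12 (return 5): 186 + 5 = 191
  Event 13 (sale 3): sell min(3,191)=3. stock: 191 - 3 = 188. total_sold = 38
  Event 14 (adjust -7): 188 + -7 = 181
  Event 15 (sale 22): sell min(22,181)=22. stock: 181 - 22 = 159. total_sold = 60
  Event 16 (return 2): 159 + 2 = 161
Final: stock = 161, total_sold = 60

Checking against threshold 14:
  After event 1: stock=53 > 14
  After event 2: stock=89 > 14
  After event 3: stock=122 > 14
  After event 4: stock=162 > 14
  After event 5: stock=146 > 14
  After event 6: stock=139 > 14
  After event 7: stock=136 > 14
  After event 8: stock=160 > 14
  After event 9: stock=196 > 14
  After event 10: stock=198 > 14
  After event 11: stock=186 > 14
  After event 12: stock=191 > 14
  After event 13: stock=188 > 14
  After event 14: stock=181 > 14
  After event 15: stock=159 > 14
  After event 16: stock=161 > 14
Alert events: []. Count = 0

Answer: 0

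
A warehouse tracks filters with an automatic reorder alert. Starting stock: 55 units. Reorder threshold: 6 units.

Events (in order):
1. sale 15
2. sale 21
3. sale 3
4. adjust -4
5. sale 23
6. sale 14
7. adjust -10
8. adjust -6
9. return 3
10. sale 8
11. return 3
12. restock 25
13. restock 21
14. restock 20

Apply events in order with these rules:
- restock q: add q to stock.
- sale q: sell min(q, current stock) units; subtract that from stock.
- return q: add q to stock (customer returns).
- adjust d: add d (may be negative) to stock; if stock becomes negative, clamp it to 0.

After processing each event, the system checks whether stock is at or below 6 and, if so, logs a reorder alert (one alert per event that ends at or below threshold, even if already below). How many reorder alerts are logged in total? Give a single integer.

Processing events:
Start: stock = 55
  Event 1 (sale 15): sell min(15,55)=15. stock: 55 - 15 = 40. total_sold = 15
  Event 2 (sale 21): sell min(21,40)=21. stock: 40 - 21 = 19. total_sold = 36
  Event 3 (sale 3): sell min(3,19)=3. stock: 19 - 3 = 16. total_sold = 39
  Event 4 (adjust -4): 16 + -4 = 12
  Event 5 (sale 23): sell min(23,12)=12. stock: 12 - 12 = 0. total_sold = 51
  Event 6 (sale 14): sell min(14,0)=0. stock: 0 - 0 = 0. total_sold = 51
  Event 7 (adjust -10): 0 + -10 = 0 (clamped to 0)
  Event 8 (adjust -6): 0 + -6 = 0 (clamped to 0)
  Event 9 (return 3): 0 + 3 = 3
  Event 10 (sale 8): sell min(8,3)=3. stock: 3 - 3 = 0. total_sold = 54
  Event 11 (return 3): 0 + 3 = 3
  Event 12 (restock 25): 3 + 25 = 28
  Event 13 (restock 21): 28 + 21 = 49
  Event 14 (restock 20): 49 + 20 = 69
Final: stock = 69, total_sold = 54

Checking against threshold 6:
  After event 1: stock=40 > 6
  After event 2: stock=19 > 6
  After event 3: stock=16 > 6
  After event 4: stock=12 > 6
  After event 5: stock=0 <= 6 -> ALERT
  After event 6: stock=0 <= 6 -> ALERT
  After event 7: stock=0 <= 6 -> ALERT
  After event 8: stock=0 <= 6 -> ALERT
  After event 9: stock=3 <= 6 -> ALERT
  After event 10: stock=0 <= 6 -> ALERT
  After event 11: stock=3 <= 6 -> ALERT
  After event 12: stock=28 > 6
  After event 13: stock=49 > 6
  After event 14: stock=69 > 6
Alert events: [5, 6, 7, 8, 9, 10, 11]. Count = 7

Answer: 7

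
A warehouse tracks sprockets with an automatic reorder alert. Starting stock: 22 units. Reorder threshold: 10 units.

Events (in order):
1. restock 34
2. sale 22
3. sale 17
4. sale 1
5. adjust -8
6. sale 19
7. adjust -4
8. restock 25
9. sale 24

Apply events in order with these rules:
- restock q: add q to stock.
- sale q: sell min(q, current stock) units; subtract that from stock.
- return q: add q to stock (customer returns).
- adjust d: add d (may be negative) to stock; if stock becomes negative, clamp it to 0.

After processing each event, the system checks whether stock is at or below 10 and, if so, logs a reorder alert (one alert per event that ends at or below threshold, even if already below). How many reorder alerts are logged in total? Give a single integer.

Answer: 4

Derivation:
Processing events:
Start: stock = 22
  Event 1 (restock 34): 22 + 34 = 56
  Event 2 (sale 22): sell min(22,56)=22. stock: 56 - 22 = 34. total_sold = 22
  Event 3 (sale 17): sell min(17,34)=17. stock: 34 - 17 = 17. total_sold = 39
  Event 4 (sale 1): sell min(1,17)=1. stock: 17 - 1 = 16. total_sold = 40
  Event 5 (adjust -8): 16 + -8 = 8
  Event 6 (sale 19): sell min(19,8)=8. stock: 8 - 8 = 0. total_sold = 48
  Event 7 (adjust -4): 0 + -4 = 0 (clamped to 0)
  Event 8 (restock 25): 0 + 25 = 25
  Event 9 (sale 24): sell min(24,25)=24. stock: 25 - 24 = 1. total_sold = 72
Final: stock = 1, total_sold = 72

Checking against threshold 10:
  After event 1: stock=56 > 10
  After event 2: stock=34 > 10
  After event 3: stock=17 > 10
  After event 4: stock=16 > 10
  After event 5: stock=8 <= 10 -> ALERT
  After event 6: stock=0 <= 10 -> ALERT
  After event 7: stock=0 <= 10 -> ALERT
  After event 8: stock=25 > 10
  After event 9: stock=1 <= 10 -> ALERT
Alert events: [5, 6, 7, 9]. Count = 4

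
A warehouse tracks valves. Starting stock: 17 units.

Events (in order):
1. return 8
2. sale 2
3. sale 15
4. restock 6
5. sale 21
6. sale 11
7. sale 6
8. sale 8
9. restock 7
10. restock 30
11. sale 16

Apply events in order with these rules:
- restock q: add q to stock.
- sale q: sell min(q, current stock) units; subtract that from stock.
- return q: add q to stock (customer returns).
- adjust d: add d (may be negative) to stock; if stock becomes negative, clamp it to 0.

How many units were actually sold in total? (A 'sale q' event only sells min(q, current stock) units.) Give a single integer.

Processing events:
Start: stock = 17
  Event 1 (return 8): 17 + 8 = 25
  Event 2 (sale 2): sell min(2,25)=2. stock: 25 - 2 = 23. total_sold = 2
  Event 3 (sale 15): sell min(15,23)=15. stock: 23 - 15 = 8. total_sold = 17
  Event 4 (restock 6): 8 + 6 = 14
  Event 5 (sale 21): sell min(21,14)=14. stock: 14 - 14 = 0. total_sold = 31
  Event 6 (sale 11): sell min(11,0)=0. stock: 0 - 0 = 0. total_sold = 31
  Event 7 (sale 6): sell min(6,0)=0. stock: 0 - 0 = 0. total_sold = 31
  Event 8 (sale 8): sell min(8,0)=0. stock: 0 - 0 = 0. total_sold = 31
  Event 9 (restock 7): 0 + 7 = 7
  Event 10 (restock 30): 7 + 30 = 37
  Event 11 (sale 16): sell min(16,37)=16. stock: 37 - 16 = 21. total_sold = 47
Final: stock = 21, total_sold = 47

Answer: 47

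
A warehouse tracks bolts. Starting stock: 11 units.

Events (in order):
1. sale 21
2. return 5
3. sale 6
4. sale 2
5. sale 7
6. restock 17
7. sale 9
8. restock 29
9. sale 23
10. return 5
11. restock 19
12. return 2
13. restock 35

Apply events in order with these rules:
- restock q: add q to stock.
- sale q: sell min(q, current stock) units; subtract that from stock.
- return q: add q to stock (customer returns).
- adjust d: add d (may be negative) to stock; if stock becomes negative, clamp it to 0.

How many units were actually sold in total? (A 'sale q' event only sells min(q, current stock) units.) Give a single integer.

Processing events:
Start: stock = 11
  Event 1 (sale 21): sell min(21,11)=11. stock: 11 - 11 = 0. total_sold = 11
  Event 2 (return 5): 0 + 5 = 5
  Event 3 (sale 6): sell min(6,5)=5. stock: 5 - 5 = 0. total_sold = 16
  Event 4 (sale 2): sell min(2,0)=0. stock: 0 - 0 = 0. total_sold = 16
  Event 5 (sale 7): sell min(7,0)=0. stock: 0 - 0 = 0. total_sold = 16
  Event 6 (restock 17): 0 + 17 = 17
  Event 7 (sale 9): sell min(9,17)=9. stock: 17 - 9 = 8. total_sold = 25
  Event 8 (restock 29): 8 + 29 = 37
  Event 9 (sale 23): sell min(23,37)=23. stock: 37 - 23 = 14. total_sold = 48
  Event 10 (return 5): 14 + 5 = 19
  Event 11 (restock 19): 19 + 19 = 38
  Event 12 (return 2): 38 + 2 = 40
  Event 13 (restock 35): 40 + 35 = 75
Final: stock = 75, total_sold = 48

Answer: 48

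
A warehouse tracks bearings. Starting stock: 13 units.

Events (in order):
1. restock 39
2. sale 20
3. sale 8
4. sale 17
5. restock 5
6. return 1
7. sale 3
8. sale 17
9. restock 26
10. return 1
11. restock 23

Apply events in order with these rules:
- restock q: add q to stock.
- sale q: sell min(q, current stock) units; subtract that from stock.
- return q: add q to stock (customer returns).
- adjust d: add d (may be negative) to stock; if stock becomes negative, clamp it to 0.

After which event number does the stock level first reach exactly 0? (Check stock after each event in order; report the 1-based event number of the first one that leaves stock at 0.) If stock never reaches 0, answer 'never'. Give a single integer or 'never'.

Answer: 8

Derivation:
Processing events:
Start: stock = 13
  Event 1 (restock 39): 13 + 39 = 52
  Event 2 (sale 20): sell min(20,52)=20. stock: 52 - 20 = 32. total_sold = 20
  Event 3 (sale 8): sell min(8,32)=8. stock: 32 - 8 = 24. total_sold = 28
  Event 4 (sale 17): sell min(17,24)=17. stock: 24 - 17 = 7. total_sold = 45
  Event 5 (restock 5): 7 + 5 = 12
  Event 6 (return 1): 12 + 1 = 13
  Event 7 (sale 3): sell min(3,13)=3. stock: 13 - 3 = 10. total_sold = 48
  Event 8 (sale 17): sell min(17,10)=10. stock: 10 - 10 = 0. total_sold = 58
  Event 9 (restock 26): 0 + 26 = 26
  Event 10 (return 1): 26 + 1 = 27
  Event 11 (restock 23): 27 + 23 = 50
Final: stock = 50, total_sold = 58

First zero at event 8.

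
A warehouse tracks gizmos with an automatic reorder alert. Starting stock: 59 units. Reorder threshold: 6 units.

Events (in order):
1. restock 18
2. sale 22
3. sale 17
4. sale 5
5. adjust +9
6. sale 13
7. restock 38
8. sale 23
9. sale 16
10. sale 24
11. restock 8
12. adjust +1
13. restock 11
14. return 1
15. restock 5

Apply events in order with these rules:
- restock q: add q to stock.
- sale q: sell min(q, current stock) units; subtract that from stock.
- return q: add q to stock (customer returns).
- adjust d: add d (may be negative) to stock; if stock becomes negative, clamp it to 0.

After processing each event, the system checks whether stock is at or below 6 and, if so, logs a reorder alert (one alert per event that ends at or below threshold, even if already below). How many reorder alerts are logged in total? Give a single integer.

Answer: 1

Derivation:
Processing events:
Start: stock = 59
  Event 1 (restock 18): 59 + 18 = 77
  Event 2 (sale 22): sell min(22,77)=22. stock: 77 - 22 = 55. total_sold = 22
  Event 3 (sale 17): sell min(17,55)=17. stock: 55 - 17 = 38. total_sold = 39
  Event 4 (sale 5): sell min(5,38)=5. stock: 38 - 5 = 33. total_sold = 44
  Event 5 (adjust +9): 33 + 9 = 42
  Event 6 (sale 13): sell min(13,42)=13. stock: 42 - 13 = 29. total_sold = 57
  Event 7 (restock 38): 29 + 38 = 67
  Event 8 (sale 23): sell min(23,67)=23. stock: 67 - 23 = 44. total_sold = 80
  Event 9 (sale 16): sell min(16,44)=16. stock: 44 - 16 = 28. total_sold = 96
  Event 10 (sale 24): sell min(24,28)=24. stock: 28 - 24 = 4. total_sold = 120
  Event 11 (restock 8): 4 + 8 = 12
  Event 12 (adjust +1): 12 + 1 = 13
  Event 13 (restock 11): 13 + 11 = 24
  Event 14 (return 1): 24 + 1 = 25
  Event 15 (restock 5): 25 + 5 = 30
Final: stock = 30, total_sold = 120

Checking against threshold 6:
  After event 1: stock=77 > 6
  After event 2: stock=55 > 6
  After event 3: stock=38 > 6
  After event 4: stock=33 > 6
  After event 5: stock=42 > 6
  After event 6: stock=29 > 6
  After event 7: stock=67 > 6
  After event 8: stock=44 > 6
  After event 9: stock=28 > 6
  After event 10: stock=4 <= 6 -> ALERT
  After event 11: stock=12 > 6
  After event 12: stock=13 > 6
  After event 13: stock=24 > 6
  After event 14: stock=25 > 6
  After event 15: stock=30 > 6
Alert events: [10]. Count = 1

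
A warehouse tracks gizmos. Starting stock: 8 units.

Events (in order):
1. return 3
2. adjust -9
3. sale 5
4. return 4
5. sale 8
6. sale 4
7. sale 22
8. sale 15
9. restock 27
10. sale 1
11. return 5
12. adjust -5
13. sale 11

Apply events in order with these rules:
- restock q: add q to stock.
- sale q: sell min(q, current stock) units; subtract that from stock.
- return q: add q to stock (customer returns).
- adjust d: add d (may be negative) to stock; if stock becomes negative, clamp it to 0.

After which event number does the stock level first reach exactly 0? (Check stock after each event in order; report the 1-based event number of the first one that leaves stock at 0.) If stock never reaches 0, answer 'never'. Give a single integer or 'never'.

Answer: 3

Derivation:
Processing events:
Start: stock = 8
  Event 1 (return 3): 8 + 3 = 11
  Event 2 (adjust -9): 11 + -9 = 2
  Event 3 (sale 5): sell min(5,2)=2. stock: 2 - 2 = 0. total_sold = 2
  Event 4 (return 4): 0 + 4 = 4
  Event 5 (sale 8): sell min(8,4)=4. stock: 4 - 4 = 0. total_sold = 6
  Event 6 (sale 4): sell min(4,0)=0. stock: 0 - 0 = 0. total_sold = 6
  Event 7 (sale 22): sell min(22,0)=0. stock: 0 - 0 = 0. total_sold = 6
  Event 8 (sale 15): sell min(15,0)=0. stock: 0 - 0 = 0. total_sold = 6
  Event 9 (restock 27): 0 + 27 = 27
  Event 10 (sale 1): sell min(1,27)=1. stock: 27 - 1 = 26. total_sold = 7
  Event 11 (return 5): 26 + 5 = 31
  Event 12 (adjust -5): 31 + -5 = 26
  Event 13 (sale 11): sell min(11,26)=11. stock: 26 - 11 = 15. total_sold = 18
Final: stock = 15, total_sold = 18

First zero at event 3.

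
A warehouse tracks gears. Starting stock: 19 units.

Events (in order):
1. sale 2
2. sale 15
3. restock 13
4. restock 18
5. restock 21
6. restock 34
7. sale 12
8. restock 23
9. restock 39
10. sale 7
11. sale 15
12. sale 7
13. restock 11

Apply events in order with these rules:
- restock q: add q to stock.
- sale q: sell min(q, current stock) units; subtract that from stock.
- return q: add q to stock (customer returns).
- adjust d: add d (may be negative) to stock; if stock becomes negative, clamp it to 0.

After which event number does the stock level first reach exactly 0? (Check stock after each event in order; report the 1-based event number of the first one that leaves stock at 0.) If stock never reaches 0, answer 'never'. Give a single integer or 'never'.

Processing events:
Start: stock = 19
  Event 1 (sale 2): sell min(2,19)=2. stock: 19 - 2 = 17. total_sold = 2
  Event 2 (sale 15): sell min(15,17)=15. stock: 17 - 15 = 2. total_sold = 17
  Event 3 (restock 13): 2 + 13 = 15
  Event 4 (restock 18): 15 + 18 = 33
  Event 5 (restock 21): 33 + 21 = 54
  Event 6 (restock 34): 54 + 34 = 88
  Event 7 (sale 12): sell min(12,88)=12. stock: 88 - 12 = 76. total_sold = 29
  Event 8 (restock 23): 76 + 23 = 99
  Event 9 (restock 39): 99 + 39 = 138
  Event 10 (sale 7): sell min(7,138)=7. stock: 138 - 7 = 131. total_sold = 36
  Event 11 (sale 15): sell min(15,131)=15. stock: 131 - 15 = 116. total_sold = 51
  Event 12 (sale 7): sell min(7,116)=7. stock: 116 - 7 = 109. total_sold = 58
  Event 13 (restock 11): 109 + 11 = 120
Final: stock = 120, total_sold = 58

Stock never reaches 0.

Answer: never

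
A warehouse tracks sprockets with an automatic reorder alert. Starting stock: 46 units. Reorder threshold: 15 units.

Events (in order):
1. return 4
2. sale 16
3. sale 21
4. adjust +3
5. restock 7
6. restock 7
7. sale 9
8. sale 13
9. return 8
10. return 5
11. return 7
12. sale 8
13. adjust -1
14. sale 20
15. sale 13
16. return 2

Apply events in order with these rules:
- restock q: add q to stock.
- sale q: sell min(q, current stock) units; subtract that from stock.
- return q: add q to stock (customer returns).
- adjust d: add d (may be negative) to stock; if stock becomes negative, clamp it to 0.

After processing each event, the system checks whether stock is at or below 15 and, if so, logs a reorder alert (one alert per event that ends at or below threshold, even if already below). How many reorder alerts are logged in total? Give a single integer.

Processing events:
Start: stock = 46
  Event 1 (return 4): 46 + 4 = 50
  Event 2 (sale 16): sell min(16,50)=16. stock: 50 - 16 = 34. total_sold = 16
  Event 3 (sale 21): sell min(21,34)=21. stock: 34 - 21 = 13. total_sold = 37
  Event 4 (adjust +3): 13 + 3 = 16
  Event 5 (restock 7): 16 + 7 = 23
  Event 6 (restock 7): 23 + 7 = 30
  Event 7 (sale 9): sell min(9,30)=9. stock: 30 - 9 = 21. total_sold = 46
  Event 8 (sale 13): sell min(13,21)=13. stock: 21 - 13 = 8. total_sold = 59
  Event 9 (return 8): 8 + 8 = 16
  Event 10 (return 5): 16 + 5 = 21
  Event 11 (return 7): 21 + 7 = 28
  Event 12 (sale 8): sell min(8,28)=8. stock: 28 - 8 = 20. total_sold = 67
  Event 13 (adjust -1): 20 + -1 = 19
  Event 14 (sale 20): sell min(20,19)=19. stock: 19 - 19 = 0. total_sold = 86
  Event 15 (sale 13): sell min(13,0)=0. stock: 0 - 0 = 0. total_sold = 86
  Event 16 (return 2): 0 + 2 = 2
Final: stock = 2, total_sold = 86

Checking against threshold 15:
  After event 1: stock=50 > 15
  After event 2: stock=34 > 15
  After event 3: stock=13 <= 15 -> ALERT
  After event 4: stock=16 > 15
  After event 5: stock=23 > 15
  After event 6: stock=30 > 15
  After event 7: stock=21 > 15
  After event 8: stock=8 <= 15 -> ALERT
  After event 9: stock=16 > 15
  After event 10: stock=21 > 15
  After event 11: stock=28 > 15
  After event 12: stock=20 > 15
  After event 13: stock=19 > 15
  After event 14: stock=0 <= 15 -> ALERT
  After event 15: stock=0 <= 15 -> ALERT
  After event 16: stock=2 <= 15 -> ALERT
Alert events: [3, 8, 14, 15, 16]. Count = 5

Answer: 5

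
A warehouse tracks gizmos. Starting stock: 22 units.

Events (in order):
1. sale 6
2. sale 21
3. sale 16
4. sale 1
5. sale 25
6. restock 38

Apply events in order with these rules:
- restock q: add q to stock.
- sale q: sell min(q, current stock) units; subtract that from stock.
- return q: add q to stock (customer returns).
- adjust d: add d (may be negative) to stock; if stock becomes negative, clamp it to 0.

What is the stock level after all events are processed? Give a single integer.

Answer: 38

Derivation:
Processing events:
Start: stock = 22
  Event 1 (sale 6): sell min(6,22)=6. stock: 22 - 6 = 16. total_sold = 6
  Event 2 (sale 21): sell min(21,16)=16. stock: 16 - 16 = 0. total_sold = 22
  Event 3 (sale 16): sell min(16,0)=0. stock: 0 - 0 = 0. total_sold = 22
  Event 4 (sale 1): sell min(1,0)=0. stock: 0 - 0 = 0. total_sold = 22
  Event 5 (sale 25): sell min(25,0)=0. stock: 0 - 0 = 0. total_sold = 22
  Event 6 (restock 38): 0 + 38 = 38
Final: stock = 38, total_sold = 22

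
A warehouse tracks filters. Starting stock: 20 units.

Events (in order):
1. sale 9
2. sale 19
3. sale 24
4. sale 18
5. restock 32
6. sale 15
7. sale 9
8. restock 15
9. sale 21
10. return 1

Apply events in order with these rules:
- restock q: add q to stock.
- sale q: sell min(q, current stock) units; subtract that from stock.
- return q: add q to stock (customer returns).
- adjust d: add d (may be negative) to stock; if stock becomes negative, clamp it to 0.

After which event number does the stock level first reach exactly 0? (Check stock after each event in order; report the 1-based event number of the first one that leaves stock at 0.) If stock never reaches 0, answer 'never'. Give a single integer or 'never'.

Processing events:
Start: stock = 20
  Event 1 (sale 9): sell min(9,20)=9. stock: 20 - 9 = 11. total_sold = 9
  Event 2 (sale 19): sell min(19,11)=11. stock: 11 - 11 = 0. total_sold = 20
  Event 3 (sale 24): sell min(24,0)=0. stock: 0 - 0 = 0. total_sold = 20
  Event 4 (sale 18): sell min(18,0)=0. stock: 0 - 0 = 0. total_sold = 20
  Event 5 (restock 32): 0 + 32 = 32
  Event 6 (sale 15): sell min(15,32)=15. stock: 32 - 15 = 17. total_sold = 35
  Event 7 (sale 9): sell min(9,17)=9. stock: 17 - 9 = 8. total_sold = 44
  Event 8 (restock 15): 8 + 15 = 23
  Event 9 (sale 21): sell min(21,23)=21. stock: 23 - 21 = 2. total_sold = 65
  Event 10 (return 1): 2 + 1 = 3
Final: stock = 3, total_sold = 65

First zero at event 2.

Answer: 2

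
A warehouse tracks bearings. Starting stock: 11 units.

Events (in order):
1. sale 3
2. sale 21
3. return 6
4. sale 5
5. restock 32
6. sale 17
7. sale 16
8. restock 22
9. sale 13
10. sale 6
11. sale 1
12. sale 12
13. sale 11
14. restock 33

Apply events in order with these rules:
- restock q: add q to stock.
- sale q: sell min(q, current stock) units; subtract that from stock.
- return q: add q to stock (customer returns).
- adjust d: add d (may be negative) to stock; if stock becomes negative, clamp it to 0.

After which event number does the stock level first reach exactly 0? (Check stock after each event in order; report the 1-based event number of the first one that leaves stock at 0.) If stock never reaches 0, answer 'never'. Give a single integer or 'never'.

Processing events:
Start: stock = 11
  Event 1 (sale 3): sell min(3,11)=3. stock: 11 - 3 = 8. total_sold = 3
  Event 2 (sale 21): sell min(21,8)=8. stock: 8 - 8 = 0. total_sold = 11
  Event 3 (return 6): 0 + 6 = 6
  Event 4 (sale 5): sell min(5,6)=5. stock: 6 - 5 = 1. total_sold = 16
  Event 5 (restock 32): 1 + 32 = 33
  Event 6 (sale 17): sell min(17,33)=17. stock: 33 - 17 = 16. total_sold = 33
  Event 7 (sale 16): sell min(16,16)=16. stock: 16 - 16 = 0. total_sold = 49
  Event 8 (restock 22): 0 + 22 = 22
  Event 9 (sale 13): sell min(13,22)=13. stock: 22 - 13 = 9. total_sold = 62
  Event 10 (sale 6): sell min(6,9)=6. stock: 9 - 6 = 3. total_sold = 68
  Event 11 (sale 1): sell min(1,3)=1. stock: 3 - 1 = 2. total_sold = 69
  Event 12 (sale 12): sell min(12,2)=2. stock: 2 - 2 = 0. total_sold = 71
  Event 13 (sale 11): sell min(11,0)=0. stock: 0 - 0 = 0. total_sold = 71
  Event 14 (restock 33): 0 + 33 = 33
Final: stock = 33, total_sold = 71

First zero at event 2.

Answer: 2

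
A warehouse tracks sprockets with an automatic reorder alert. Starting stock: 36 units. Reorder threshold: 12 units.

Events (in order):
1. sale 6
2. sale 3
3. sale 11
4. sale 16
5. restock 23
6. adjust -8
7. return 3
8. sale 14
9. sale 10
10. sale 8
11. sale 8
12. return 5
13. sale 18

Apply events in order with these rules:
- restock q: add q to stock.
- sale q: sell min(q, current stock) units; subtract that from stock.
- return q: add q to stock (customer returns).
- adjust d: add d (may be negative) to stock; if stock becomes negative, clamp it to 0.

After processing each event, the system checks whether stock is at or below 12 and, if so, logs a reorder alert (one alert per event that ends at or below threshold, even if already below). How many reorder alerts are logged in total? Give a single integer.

Answer: 7

Derivation:
Processing events:
Start: stock = 36
  Event 1 (sale 6): sell min(6,36)=6. stock: 36 - 6 = 30. total_sold = 6
  Event 2 (sale 3): sell min(3,30)=3. stock: 30 - 3 = 27. total_sold = 9
  Event 3 (sale 11): sell min(11,27)=11. stock: 27 - 11 = 16. total_sold = 20
  Event 4 (sale 16): sell min(16,16)=16. stock: 16 - 16 = 0. total_sold = 36
  Event 5 (restock 23): 0 + 23 = 23
  Event 6 (adjust -8): 23 + -8 = 15
  Event 7 (return 3): 15 + 3 = 18
  Event 8 (sale 14): sell min(14,18)=14. stock: 18 - 14 = 4. total_sold = 50
  Event 9 (sale 10): sell min(10,4)=4. stock: 4 - 4 = 0. total_sold = 54
  Event 10 (sale 8): sell min(8,0)=0. stock: 0 - 0 = 0. total_sold = 54
  Event 11 (sale 8): sell min(8,0)=0. stock: 0 - 0 = 0. total_sold = 54
  Event 12 (return 5): 0 + 5 = 5
  Event 13 (sale 18): sell min(18,5)=5. stock: 5 - 5 = 0. total_sold = 59
Final: stock = 0, total_sold = 59

Checking against threshold 12:
  After event 1: stock=30 > 12
  After event 2: stock=27 > 12
  After event 3: stock=16 > 12
  After event 4: stock=0 <= 12 -> ALERT
  After event 5: stock=23 > 12
  After event 6: stock=15 > 12
  After event 7: stock=18 > 12
  After event 8: stock=4 <= 12 -> ALERT
  After event 9: stock=0 <= 12 -> ALERT
  After event 10: stock=0 <= 12 -> ALERT
  After event 11: stock=0 <= 12 -> ALERT
  After event 12: stock=5 <= 12 -> ALERT
  After event 13: stock=0 <= 12 -> ALERT
Alert events: [4, 8, 9, 10, 11, 12, 13]. Count = 7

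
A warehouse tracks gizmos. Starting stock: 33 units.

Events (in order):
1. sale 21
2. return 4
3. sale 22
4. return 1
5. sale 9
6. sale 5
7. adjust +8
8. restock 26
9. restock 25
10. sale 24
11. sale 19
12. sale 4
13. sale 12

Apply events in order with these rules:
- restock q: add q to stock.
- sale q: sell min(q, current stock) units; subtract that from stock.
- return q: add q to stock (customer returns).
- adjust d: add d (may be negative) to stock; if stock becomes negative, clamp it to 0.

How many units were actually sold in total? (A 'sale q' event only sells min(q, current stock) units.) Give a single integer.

Answer: 97

Derivation:
Processing events:
Start: stock = 33
  Event 1 (sale 21): sell min(21,33)=21. stock: 33 - 21 = 12. total_sold = 21
  Event 2 (return 4): 12 + 4 = 16
  Event 3 (sale 22): sell min(22,16)=16. stock: 16 - 16 = 0. total_sold = 37
  Event 4 (return 1): 0 + 1 = 1
  Event 5 (sale 9): sell min(9,1)=1. stock: 1 - 1 = 0. total_sold = 38
  Event 6 (sale 5): sell min(5,0)=0. stock: 0 - 0 = 0. total_sold = 38
  Event 7 (adjust +8): 0 + 8 = 8
  Event 8 (restock 26): 8 + 26 = 34
  Event 9 (restock 25): 34 + 25 = 59
  Event 10 (sale 24): sell min(24,59)=24. stock: 59 - 24 = 35. total_sold = 62
  Event 11 (sale 19): sell min(19,35)=19. stock: 35 - 19 = 16. total_sold = 81
  Event 12 (sale 4): sell min(4,16)=4. stock: 16 - 4 = 12. total_sold = 85
  Event 13 (sale 12): sell min(12,12)=12. stock: 12 - 12 = 0. total_sold = 97
Final: stock = 0, total_sold = 97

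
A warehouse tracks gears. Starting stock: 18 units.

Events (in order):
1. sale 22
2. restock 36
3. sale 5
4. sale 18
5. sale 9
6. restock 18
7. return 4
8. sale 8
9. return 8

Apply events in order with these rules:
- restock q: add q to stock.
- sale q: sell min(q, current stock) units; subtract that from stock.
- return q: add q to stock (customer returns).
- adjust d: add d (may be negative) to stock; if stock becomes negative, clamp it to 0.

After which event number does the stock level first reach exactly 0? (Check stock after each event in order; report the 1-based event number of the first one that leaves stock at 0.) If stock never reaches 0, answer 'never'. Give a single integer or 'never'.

Processing events:
Start: stock = 18
  Event 1 (sale 22): sell min(22,18)=18. stock: 18 - 18 = 0. total_sold = 18
  Event 2 (restock 36): 0 + 36 = 36
  Event 3 (sale 5): sell min(5,36)=5. stock: 36 - 5 = 31. total_sold = 23
  Event 4 (sale 18): sell min(18,31)=18. stock: 31 - 18 = 13. total_sold = 41
  Event 5 (sale 9): sell min(9,13)=9. stock: 13 - 9 = 4. total_sold = 50
  Event 6 (restock 18): 4 + 18 = 22
  Event 7 (return 4): 22 + 4 = 26
  Event 8 (sale 8): sell min(8,26)=8. stock: 26 - 8 = 18. total_sold = 58
  Event 9 (return 8): 18 + 8 = 26
Final: stock = 26, total_sold = 58

First zero at event 1.

Answer: 1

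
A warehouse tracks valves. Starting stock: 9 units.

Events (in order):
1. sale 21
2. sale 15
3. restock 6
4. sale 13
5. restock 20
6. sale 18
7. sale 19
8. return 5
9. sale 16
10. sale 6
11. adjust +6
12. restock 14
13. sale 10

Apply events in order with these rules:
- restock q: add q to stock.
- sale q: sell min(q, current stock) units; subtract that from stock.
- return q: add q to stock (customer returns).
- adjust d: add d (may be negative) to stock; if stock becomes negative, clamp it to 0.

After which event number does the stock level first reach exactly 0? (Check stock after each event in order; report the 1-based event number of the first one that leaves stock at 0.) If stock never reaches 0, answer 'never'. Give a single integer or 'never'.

Answer: 1

Derivation:
Processing events:
Start: stock = 9
  Event 1 (sale 21): sell min(21,9)=9. stock: 9 - 9 = 0. total_sold = 9
  Event 2 (sale 15): sell min(15,0)=0. stock: 0 - 0 = 0. total_sold = 9
  Event 3 (restock 6): 0 + 6 = 6
  Event 4 (sale 13): sell min(13,6)=6. stock: 6 - 6 = 0. total_sold = 15
  Event 5 (restock 20): 0 + 20 = 20
  Event 6 (sale 18): sell min(18,20)=18. stock: 20 - 18 = 2. total_sold = 33
  Event 7 (sale 19): sell min(19,2)=2. stock: 2 - 2 = 0. total_sold = 35
  Event 8 (return 5): 0 + 5 = 5
  Event 9 (sale 16): sell min(16,5)=5. stock: 5 - 5 = 0. total_sold = 40
  Event 10 (sale 6): sell min(6,0)=0. stock: 0 - 0 = 0. total_sold = 40
  Event 11 (adjust +6): 0 + 6 = 6
  Event 12 (restock 14): 6 + 14 = 20
  Event 13 (sale 10): sell min(10,20)=10. stock: 20 - 10 = 10. total_sold = 50
Final: stock = 10, total_sold = 50

First zero at event 1.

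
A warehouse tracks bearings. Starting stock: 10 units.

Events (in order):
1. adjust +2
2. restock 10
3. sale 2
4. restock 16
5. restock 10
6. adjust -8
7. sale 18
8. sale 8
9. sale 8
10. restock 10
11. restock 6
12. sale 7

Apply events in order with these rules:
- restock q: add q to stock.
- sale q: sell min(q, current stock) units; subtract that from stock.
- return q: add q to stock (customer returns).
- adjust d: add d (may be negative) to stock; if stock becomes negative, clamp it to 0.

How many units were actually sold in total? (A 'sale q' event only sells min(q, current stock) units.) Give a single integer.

Answer: 43

Derivation:
Processing events:
Start: stock = 10
  Event 1 (adjust +2): 10 + 2 = 12
  Event 2 (restock 10): 12 + 10 = 22
  Event 3 (sale 2): sell min(2,22)=2. stock: 22 - 2 = 20. total_sold = 2
  Event 4 (restock 16): 20 + 16 = 36
  Event 5 (restock 10): 36 + 10 = 46
  Event 6 (adjust -8): 46 + -8 = 38
  Event 7 (sale 18): sell min(18,38)=18. stock: 38 - 18 = 20. total_sold = 20
  Event 8 (sale 8): sell min(8,20)=8. stock: 20 - 8 = 12. total_sold = 28
  Event 9 (sale 8): sell min(8,12)=8. stock: 12 - 8 = 4. total_sold = 36
  Event 10 (restock 10): 4 + 10 = 14
  Event 11 (restock 6): 14 + 6 = 20
  Event 12 (sale 7): sell min(7,20)=7. stock: 20 - 7 = 13. total_sold = 43
Final: stock = 13, total_sold = 43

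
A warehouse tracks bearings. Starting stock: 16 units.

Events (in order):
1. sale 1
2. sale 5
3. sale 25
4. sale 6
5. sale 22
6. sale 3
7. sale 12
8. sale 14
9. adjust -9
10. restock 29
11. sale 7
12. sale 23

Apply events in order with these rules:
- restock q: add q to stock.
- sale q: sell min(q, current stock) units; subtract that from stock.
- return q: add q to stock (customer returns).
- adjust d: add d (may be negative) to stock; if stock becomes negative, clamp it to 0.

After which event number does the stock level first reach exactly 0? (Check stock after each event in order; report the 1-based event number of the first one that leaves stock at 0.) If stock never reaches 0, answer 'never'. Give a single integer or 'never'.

Processing events:
Start: stock = 16
  Event 1 (sale 1): sell min(1,16)=1. stock: 16 - 1 = 15. total_sold = 1
  Event 2 (sale 5): sell min(5,15)=5. stock: 15 - 5 = 10. total_sold = 6
  Event 3 (sale 25): sell min(25,10)=10. stock: 10 - 10 = 0. total_sold = 16
  Event 4 (sale 6): sell min(6,0)=0. stock: 0 - 0 = 0. total_sold = 16
  Event 5 (sale 22): sell min(22,0)=0. stock: 0 - 0 = 0. total_sold = 16
  Event 6 (sale 3): sell min(3,0)=0. stock: 0 - 0 = 0. total_sold = 16
  Event 7 (sale 12): sell min(12,0)=0. stock: 0 - 0 = 0. total_sold = 16
  Event 8 (sale 14): sell min(14,0)=0. stock: 0 - 0 = 0. total_sold = 16
  Event 9 (adjust -9): 0 + -9 = 0 (clamped to 0)
  Event 10 (restock 29): 0 + 29 = 29
  Event 11 (sale 7): sell min(7,29)=7. stock: 29 - 7 = 22. total_sold = 23
  Event 12 (sale 23): sell min(23,22)=22. stock: 22 - 22 = 0. total_sold = 45
Final: stock = 0, total_sold = 45

First zero at event 3.

Answer: 3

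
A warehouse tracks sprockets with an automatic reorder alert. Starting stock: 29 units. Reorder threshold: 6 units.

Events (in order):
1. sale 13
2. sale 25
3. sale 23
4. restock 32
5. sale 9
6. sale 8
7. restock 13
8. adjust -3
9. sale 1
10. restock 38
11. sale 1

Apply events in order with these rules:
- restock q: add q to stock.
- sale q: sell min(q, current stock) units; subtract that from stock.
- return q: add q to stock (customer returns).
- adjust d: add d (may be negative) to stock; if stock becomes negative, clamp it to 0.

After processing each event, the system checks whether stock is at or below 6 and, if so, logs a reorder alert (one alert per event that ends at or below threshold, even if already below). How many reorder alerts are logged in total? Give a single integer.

Processing events:
Start: stock = 29
  Event 1 (sale 13): sell min(13,29)=13. stock: 29 - 13 = 16. total_sold = 13
  Event 2 (sale 25): sell min(25,16)=16. stock: 16 - 16 = 0. total_sold = 29
  Event 3 (sale 23): sell min(23,0)=0. stock: 0 - 0 = 0. total_sold = 29
  Event 4 (restock 32): 0 + 32 = 32
  Event 5 (sale 9): sell min(9,32)=9. stock: 32 - 9 = 23. total_sold = 38
  Event 6 (sale 8): sell min(8,23)=8. stock: 23 - 8 = 15. total_sold = 46
  Event 7 (restock 13): 15 + 13 = 28
  Event 8 (adjust -3): 28 + -3 = 25
  Event 9 (sale 1): sell min(1,25)=1. stock: 25 - 1 = 24. total_sold = 47
  Event 10 (restock 38): 24 + 38 = 62
  Event 11 (sale 1): sell min(1,62)=1. stock: 62 - 1 = 61. total_sold = 48
Final: stock = 61, total_sold = 48

Checking against threshold 6:
  After event 1: stock=16 > 6
  After event 2: stock=0 <= 6 -> ALERT
  After event 3: stock=0 <= 6 -> ALERT
  After event 4: stock=32 > 6
  After event 5: stock=23 > 6
  After event 6: stock=15 > 6
  After event 7: stock=28 > 6
  After event 8: stock=25 > 6
  After event 9: stock=24 > 6
  After event 10: stock=62 > 6
  After event 11: stock=61 > 6
Alert events: [2, 3]. Count = 2

Answer: 2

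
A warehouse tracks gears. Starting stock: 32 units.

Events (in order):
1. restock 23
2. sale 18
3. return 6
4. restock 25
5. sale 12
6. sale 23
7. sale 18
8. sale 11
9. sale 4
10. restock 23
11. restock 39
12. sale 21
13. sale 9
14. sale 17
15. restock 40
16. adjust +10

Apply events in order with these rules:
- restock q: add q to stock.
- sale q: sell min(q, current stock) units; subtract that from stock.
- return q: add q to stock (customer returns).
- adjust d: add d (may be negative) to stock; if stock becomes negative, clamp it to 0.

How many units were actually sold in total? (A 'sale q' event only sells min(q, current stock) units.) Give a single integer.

Answer: 133

Derivation:
Processing events:
Start: stock = 32
  Event 1 (restock 23): 32 + 23 = 55
  Event 2 (sale 18): sell min(18,55)=18. stock: 55 - 18 = 37. total_sold = 18
  Event 3 (return 6): 37 + 6 = 43
  Event 4 (restock 25): 43 + 25 = 68
  Event 5 (sale 12): sell min(12,68)=12. stock: 68 - 12 = 56. total_sold = 30
  Event 6 (sale 23): sell min(23,56)=23. stock: 56 - 23 = 33. total_sold = 53
  Event 7 (sale 18): sell min(18,33)=18. stock: 33 - 18 = 15. total_sold = 71
  Event 8 (sale 11): sell min(11,15)=11. stock: 15 - 11 = 4. total_sold = 82
  Event 9 (sale 4): sell min(4,4)=4. stock: 4 - 4 = 0. total_sold = 86
  Event 10 (restock 23): 0 + 23 = 23
  Event 11 (restock 39): 23 + 39 = 62
  Event 12 (sale 21): sell min(21,62)=21. stock: 62 - 21 = 41. total_sold = 107
  Event 13 (sale 9): sell min(9,41)=9. stock: 41 - 9 = 32. total_sold = 116
  Event 14 (sale 17): sell min(17,32)=17. stock: 32 - 17 = 15. total_sold = 133
  Event 15 (restock 40): 15 + 40 = 55
  Event 16 (adjust +10): 55 + 10 = 65
Final: stock = 65, total_sold = 133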